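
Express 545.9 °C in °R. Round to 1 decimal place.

°R = (°C + 273.15) × 9/5.
Applying the formula gives 1474.3 °R.

1474.3 °R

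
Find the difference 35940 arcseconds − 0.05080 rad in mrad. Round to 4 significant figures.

123.4 mrad

35940 arcsec = 174.242 mrad and 0.05080 rad = 50.8000 mrad.
174.242 − 50.8000 ≈ 123.4 mrad.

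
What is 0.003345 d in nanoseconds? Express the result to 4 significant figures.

2.890 × 10^11 ns

1 d = 8.64000 × 10^13 ns.
So 0.003345 × 8.64000 × 10^13 ≈ 2.890 × 10^11 ns.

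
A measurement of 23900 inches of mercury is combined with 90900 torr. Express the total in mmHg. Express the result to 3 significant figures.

698000 millimeters of mercury

23900 inHg = 607060 mmHg and 90900 torr = 90900.0 mmHg.
607060 + 90900.0 ≈ 698000 mmHg.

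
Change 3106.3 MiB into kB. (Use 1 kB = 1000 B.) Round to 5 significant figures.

1 MiB = 1048.58 kB.
3106.3 × 1048.58 ≈ 3.2572 × 10^6 kB.

3.2572 × 10^6 kB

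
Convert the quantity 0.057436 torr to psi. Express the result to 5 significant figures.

0.0011106 psi

1 torr = 0.0193368 pounds per square inch.
Then 0.057436 × 0.0193368 ≈ 0.0011106 psi.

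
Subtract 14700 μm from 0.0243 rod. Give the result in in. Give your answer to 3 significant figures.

4.23 inches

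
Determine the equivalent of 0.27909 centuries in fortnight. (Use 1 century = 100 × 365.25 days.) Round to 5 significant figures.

728.13 fortnight

1 century = 2608.93 fortnights.
So 0.27909 × 2608.93 ≈ 728.13 fortnight.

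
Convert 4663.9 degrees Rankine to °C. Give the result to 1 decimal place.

2317.9 degrees Celsius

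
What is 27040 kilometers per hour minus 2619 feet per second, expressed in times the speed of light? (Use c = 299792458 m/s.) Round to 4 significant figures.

2.239e-5 times the speed of light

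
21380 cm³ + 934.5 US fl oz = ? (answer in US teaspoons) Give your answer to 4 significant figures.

9945 US teaspoons

21380 cm³ = 4337.66 US tsp and 934.5 US fl oz = 5607.00 US tsp.
4337.66 + 5607.00 ≈ 9945 US tsp.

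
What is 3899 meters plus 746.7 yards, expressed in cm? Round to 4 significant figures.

3899 m = 389900 cm and 746.7 yd = 68278.2 cm.
389900 + 68278.2 ≈ 458200 cm.

458200 centimeters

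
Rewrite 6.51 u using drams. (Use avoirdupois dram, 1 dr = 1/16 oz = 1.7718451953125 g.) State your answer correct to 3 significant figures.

6.10 × 10^-24 dr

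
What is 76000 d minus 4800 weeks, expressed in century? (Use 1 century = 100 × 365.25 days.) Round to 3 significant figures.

1.16 centuries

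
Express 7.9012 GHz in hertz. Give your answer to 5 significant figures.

1 GHz = 1.00000e+9 hertz.
Then 7.9012 × 1.00000e+9 ≈ 7.9012e+9 Hz.

7.9012e+9 Hz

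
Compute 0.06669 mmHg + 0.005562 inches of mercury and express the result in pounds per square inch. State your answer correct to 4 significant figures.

0.004021 psi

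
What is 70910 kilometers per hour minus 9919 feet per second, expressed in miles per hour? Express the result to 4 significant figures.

37300 miles per hour

70910 km/h = 44061.4 mph and 9919 ft/s = 6762.95 mph.
44061.4 − 6762.95 ≈ 37300 mph.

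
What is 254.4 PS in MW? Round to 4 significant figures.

1 PS = 0.000735499 megawatts.
Thus 254.4 × 0.000735499 ≈ 0.1871 MW.

0.1871 MW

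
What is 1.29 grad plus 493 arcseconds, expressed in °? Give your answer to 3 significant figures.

1.29 grad = 1.16100 ° and 493 arcsec = 0.136944 °.
1.16100 + 0.136944 ≈ 1.30 °.

1.30 degrees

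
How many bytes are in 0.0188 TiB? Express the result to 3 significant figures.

1 tebibyte = 1.09951 × 10^12 bytes.
0.0188 × 1.09951 × 10^12 ≈ 2.07 × 10^10 B.

2.07 × 10^10 B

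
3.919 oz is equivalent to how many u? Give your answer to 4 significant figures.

1 ounce = 1.70725 × 10^25 u.
Thus 3.919 × 1.70725 × 10^25 ≈ 6.691 × 10^25 u.

6.691 × 10^25 atomic mass units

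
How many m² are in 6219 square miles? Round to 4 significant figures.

1.611 × 10^10 m²

1 mi² = 2.58999 × 10^6 square meters.
6219 × 2.58999 × 10^6 ≈ 1.611 × 10^10 m².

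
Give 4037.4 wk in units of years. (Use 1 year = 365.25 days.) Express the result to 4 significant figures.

77.38 yr

1 wk = 0.0191650 yr.
So 4037.4 × 0.0191650 ≈ 77.38 yr.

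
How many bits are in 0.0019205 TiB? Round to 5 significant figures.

1 TiB = 8.79609 × 10^12 bit.
Then 0.0019205 × 8.79609 × 10^12 ≈ 1.6893 × 10^10 bit.

1.6893 × 10^10 bit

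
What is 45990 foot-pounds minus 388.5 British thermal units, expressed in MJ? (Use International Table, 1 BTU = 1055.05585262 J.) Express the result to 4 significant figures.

-0.3475 MJ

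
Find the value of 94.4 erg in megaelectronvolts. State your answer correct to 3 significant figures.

5.89e+7 megaelectronvolts

1 erg = 624151 MeV.
Then 94.4 × 624151 ≈ 5.89e+7 MeV.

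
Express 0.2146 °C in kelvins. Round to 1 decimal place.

K = °C + 273.15.
Applying the formula gives 273.4 K.

273.4 K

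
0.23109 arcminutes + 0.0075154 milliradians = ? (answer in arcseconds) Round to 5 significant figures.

15.416 arcseconds

0.23109 arcmin = 13.8654 arcsec and 0.0075154 mrad = 1.55016 arcsec.
13.8654 + 1.55016 ≈ 15.416 arcsec.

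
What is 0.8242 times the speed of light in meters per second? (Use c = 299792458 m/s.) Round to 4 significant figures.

1 speed of light = 2.99792 × 10^8 m/s.
So 0.8242 × 2.99792 × 10^8 ≈ 2.471 × 10^8 m/s.

2.471 × 10^8 m/s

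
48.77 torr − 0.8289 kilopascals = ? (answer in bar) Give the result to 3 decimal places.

0.057 bar

48.77 torr = 0.0650213 bar and 0.8289 kPa = 0.00828900 bar.
0.0650213 − 0.00828900 ≈ 0.057 bar.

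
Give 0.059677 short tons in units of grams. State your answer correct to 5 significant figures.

1 short ton = 907185 g.
Thus 0.059677 × 907185 ≈ 54138 g.

54138 g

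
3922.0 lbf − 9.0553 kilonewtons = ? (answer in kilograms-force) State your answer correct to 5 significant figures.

3922.0 lbf = 1778.99 kgf and 9.0553 kN = 923.384 kgf.
1778.99 − 923.384 ≈ 855.61 kgf.

855.61 kgf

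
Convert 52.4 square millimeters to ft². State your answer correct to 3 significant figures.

1 mm² = 1.07639e-5 square feet.
52.4 × 1.07639e-5 ≈ 0.000564 ft².

0.000564 square feet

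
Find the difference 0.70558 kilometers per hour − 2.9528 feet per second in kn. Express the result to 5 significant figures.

-1.3685 knots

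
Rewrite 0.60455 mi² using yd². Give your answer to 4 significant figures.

1.873e+6 square yards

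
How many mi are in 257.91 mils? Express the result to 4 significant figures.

1 mil = 1.57828e-8 mi.
Thus 257.91 × 1.57828e-8 ≈ 4.071e-6 mi.

4.071e-6 mi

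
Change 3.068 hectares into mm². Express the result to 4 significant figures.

3.068e+10 mm²

1 hectare = 1.00000e+10 square millimeters.
Thus 3.068 × 1.00000e+10 ≈ 3.068e+10 mm².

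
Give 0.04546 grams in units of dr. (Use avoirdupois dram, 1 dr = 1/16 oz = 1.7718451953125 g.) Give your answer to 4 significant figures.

0.02566 dr

1 gram = 0.564383 dr.
Then 0.04546 × 0.564383 ≈ 0.02566 dr.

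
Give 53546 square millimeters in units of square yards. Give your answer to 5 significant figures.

1 square millimeter = 1.19599 × 10^-6 yd².
Then 53546 × 1.19599 × 10^-6 ≈ 0.064040 yd².

0.064040 square yards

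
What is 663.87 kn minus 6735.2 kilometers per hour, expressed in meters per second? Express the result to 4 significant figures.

-1529 m/s

663.87 kn = 341.524 m/s and 6735.2 km/h = 1870.89 m/s.
341.524 − 1870.89 ≈ -1529 m/s.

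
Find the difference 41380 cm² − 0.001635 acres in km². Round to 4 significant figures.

-2.479 × 10^-6 km²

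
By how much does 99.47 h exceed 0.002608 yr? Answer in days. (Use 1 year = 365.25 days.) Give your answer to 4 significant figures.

99.47 h = 4.14458 d and 0.002608 yr = 0.952572 d.
4.14458 − 0.952572 ≈ 3.192 d.

3.192 days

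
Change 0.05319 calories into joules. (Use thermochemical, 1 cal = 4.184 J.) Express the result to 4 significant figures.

1 cal = 4.18400 J.
0.05319 × 4.18400 ≈ 0.2225 J.

0.2225 joules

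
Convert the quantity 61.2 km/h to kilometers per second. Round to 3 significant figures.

0.0170 kilometers per second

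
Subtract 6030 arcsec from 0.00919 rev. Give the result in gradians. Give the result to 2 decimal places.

1.81 grad

0.00919 rev = 3.67600 grad and 6030 arcsec = 1.86111 grad.
3.67600 − 1.86111 ≈ 1.81 grad.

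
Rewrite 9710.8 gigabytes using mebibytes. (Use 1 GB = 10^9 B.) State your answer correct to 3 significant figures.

1 gigabyte = 953.674 MiB.
So 9710.8 × 953.674 ≈ 9.26 × 10^6 MiB.

9.26 × 10^6 MiB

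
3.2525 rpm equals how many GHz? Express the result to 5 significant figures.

1 revolution per minute = 1.66667e-11 GHz.
Then 3.2525 × 1.66667e-11 ≈ 5.4208e-11 GHz.

5.4208e-11 gigahertz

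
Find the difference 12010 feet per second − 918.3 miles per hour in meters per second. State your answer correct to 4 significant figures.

12010 ft/s = 3660.65 m/s and 918.3 mph = 410.517 m/s.
3660.65 − 410.517 ≈ 3250 m/s.

3250 meters per second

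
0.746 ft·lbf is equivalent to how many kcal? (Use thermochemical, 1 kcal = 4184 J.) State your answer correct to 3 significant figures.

0.000242 kcal

1 ft·lbf = 0.000324048 kilocalories.
So 0.746 × 0.000324048 ≈ 0.000242 kcal.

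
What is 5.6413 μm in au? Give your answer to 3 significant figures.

1 micrometer = 6.68459e-18 au.
5.6413 × 6.68459e-18 ≈ 3.77e-17 au.

3.77e-17 au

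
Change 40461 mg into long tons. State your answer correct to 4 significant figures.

3.982 × 10^-5 long tons

1 mg = 9.84207 × 10^-10 long tons.
So 40461 × 9.84207 × 10^-10 ≈ 3.982 × 10^-5 long ton.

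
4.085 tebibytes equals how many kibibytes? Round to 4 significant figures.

1 tebibyte = 1.07374 × 10^9 KiB.
4.085 × 1.07374 × 10^9 ≈ 4.386 × 10^9 KiB.

4.386 × 10^9 KiB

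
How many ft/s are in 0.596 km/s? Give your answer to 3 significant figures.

1960 ft/s

1 kilometer per second = 3280.84 feet per second.
Then 0.596 × 3280.84 ≈ 1960 ft/s.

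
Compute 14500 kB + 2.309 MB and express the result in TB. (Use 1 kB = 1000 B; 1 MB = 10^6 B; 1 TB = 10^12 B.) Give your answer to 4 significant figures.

14500 kB = 1.45000 × 10^-5 TB and 2.309 MB = 2.30900 × 10^-6 TB.
1.45000 × 10^-5 + 2.30900 × 10^-6 ≈ 1.681 × 10^-5 TB.

1.681 × 10^-5 terabytes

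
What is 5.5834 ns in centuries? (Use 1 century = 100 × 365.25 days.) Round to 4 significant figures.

1.769 × 10^-18 century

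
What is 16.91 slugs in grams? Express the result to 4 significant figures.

246800 grams

1 slug = 14593.9 g.
16.91 × 14593.9 ≈ 246800 g.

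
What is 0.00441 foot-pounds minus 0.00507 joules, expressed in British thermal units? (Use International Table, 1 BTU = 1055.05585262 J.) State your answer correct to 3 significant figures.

8.62 × 10^-7 British thermal units

0.00441 ft·lbf = 5.66715 × 10^-6 BTU and 0.00507 J = 4.80543 × 10^-6 BTU.
5.66715 × 10^-6 − 4.80543 × 10^-6 ≈ 8.62 × 10^-7 BTU.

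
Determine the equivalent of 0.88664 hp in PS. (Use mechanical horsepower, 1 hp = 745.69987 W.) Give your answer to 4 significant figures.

1 hp = 1.01387 PS.
0.88664 × 1.01387 ≈ 0.8989 PS.

0.8989 PS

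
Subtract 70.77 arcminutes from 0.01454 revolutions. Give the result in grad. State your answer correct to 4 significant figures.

0.01454 rev = 5.81600 grad and 70.77 arcmin = 1.31056 grad.
5.81600 − 1.31056 ≈ 4.505 grad.

4.505 grad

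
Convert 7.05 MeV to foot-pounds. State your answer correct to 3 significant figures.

8.33e-13 ft·lbf

1 megaelectronvolt = 1.18170e-13 foot-pounds.
So 7.05 × 1.18170e-13 ≈ 8.33e-13 ft·lbf.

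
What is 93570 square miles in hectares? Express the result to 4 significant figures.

2.423 × 10^7 hectares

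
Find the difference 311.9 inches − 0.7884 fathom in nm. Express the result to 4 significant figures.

6.480e+9 nm

311.9 in = 7.92226e+9 nm and 0.7884 fathom = 1.44183e+9 nm.
7.92226e+9 − 1.44183e+9 ≈ 6.480e+9 nm.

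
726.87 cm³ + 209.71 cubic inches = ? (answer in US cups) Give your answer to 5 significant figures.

726.87 cm³ = 3.07230 US cup and 209.71 in³ = 14.5254 US cup.
3.07230 + 14.5254 ≈ 17.598 US cup.

17.598 US cup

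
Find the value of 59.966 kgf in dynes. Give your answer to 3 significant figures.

5.88e+7 dyn

1 kilogram-force = 980665 dyn.
Then 59.966 × 980665 ≈ 5.88e+7 dyn.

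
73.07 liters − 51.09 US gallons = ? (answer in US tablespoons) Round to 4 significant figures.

73.07 L = 4941.58 US tbsp and 51.09 US gal = 13079.0 US tbsp.
4941.58 − 13079.0 ≈ -8137 US tbsp.

-8137 US tablespoons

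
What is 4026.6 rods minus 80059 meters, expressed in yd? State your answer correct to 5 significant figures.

4026.6 rod = 22146.3 yd and 80059 m = 87553.6 yd.
22146.3 − 87553.6 ≈ -65407 yd.

-65407 yd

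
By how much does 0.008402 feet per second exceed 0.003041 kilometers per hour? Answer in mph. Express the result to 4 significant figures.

0.003839 miles per hour

0.008402 ft/s = 0.00572864 mph and 0.003041 km/h = 0.00188959 mph.
0.00572864 − 0.00188959 ≈ 0.003839 mph.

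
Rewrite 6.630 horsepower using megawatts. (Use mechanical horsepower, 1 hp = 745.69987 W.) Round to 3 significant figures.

0.00494 MW

1 horsepower = 0.000745700 MW.
So 6.630 × 0.000745700 ≈ 0.00494 MW.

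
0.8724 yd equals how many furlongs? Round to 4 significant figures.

0.003965 furlong

1 yd = 0.00454545 furlong.
So 0.8724 × 0.00454545 ≈ 0.003965 furlong.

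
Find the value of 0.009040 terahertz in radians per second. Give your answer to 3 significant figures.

1 THz = 6.28319e+12 rad/s.
So 0.009040 × 6.28319e+12 ≈ 5.68e+10 rad/s.

5.68e+10 radians per second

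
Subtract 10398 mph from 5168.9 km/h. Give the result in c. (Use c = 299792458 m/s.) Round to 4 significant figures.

-1.072 × 10^-5 times the speed of light

5168.9 km/h = 4.78933 × 10^-6 c and 10398 mph = 1.55051 × 10^-5 c.
4.78933 × 10^-6 − 1.55051 × 10^-5 ≈ -1.072 × 10^-5 c.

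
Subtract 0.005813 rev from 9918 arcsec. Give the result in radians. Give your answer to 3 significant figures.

0.0116 rad

9918 arcsec = 0.0480838 rad and 0.005813 rev = 0.0365242 rad.
0.0480838 − 0.0365242 ≈ 0.0116 rad.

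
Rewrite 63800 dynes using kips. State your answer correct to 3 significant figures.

1 dyne = 2.24809 × 10^-9 kips.
Then 63800 × 2.24809 × 10^-9 ≈ 0.000143 kip.

0.000143 kip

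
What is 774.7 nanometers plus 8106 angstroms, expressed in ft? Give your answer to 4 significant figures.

5.201 × 10^-6 feet

774.7 nm = 2.54167 × 10^-6 ft and 8106 Å = 2.65945 × 10^-6 ft.
2.54167 × 10^-6 + 2.65945 × 10^-6 ≈ 5.201 × 10^-6 ft.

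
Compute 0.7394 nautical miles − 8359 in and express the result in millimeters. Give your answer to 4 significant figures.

0.7394 nmi = 1.36937e+6 mm and 8359 in = 212319 mm.
1.36937e+6 − 212319 ≈ 1.157e+6 mm.

1.157e+6 mm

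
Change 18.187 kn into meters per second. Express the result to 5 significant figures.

1 knot = 0.514444 m/s.
18.187 × 0.514444 ≈ 9.3562 m/s.

9.3562 meters per second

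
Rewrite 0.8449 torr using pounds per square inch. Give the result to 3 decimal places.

1 torr = 0.0193368 pounds per square inch.
0.8449 × 0.0193368 ≈ 0.016 psi.

0.016 psi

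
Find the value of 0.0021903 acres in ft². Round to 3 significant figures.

95.4 ft²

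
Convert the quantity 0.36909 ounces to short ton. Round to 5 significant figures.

1 ounce = 3.12500 × 10^-5 short ton.
0.36909 × 3.12500 × 10^-5 ≈ 1.1534 × 10^-5 short ton.

1.1534 × 10^-5 short ton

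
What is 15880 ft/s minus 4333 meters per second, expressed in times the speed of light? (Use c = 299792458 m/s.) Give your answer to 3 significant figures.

15880 ft/s = 1.61452e-5 c and 4333 m/s = 1.44533e-5 c.
1.61452e-5 − 1.44533e-5 ≈ 1.69e-6 c.

1.69e-6 times the speed of light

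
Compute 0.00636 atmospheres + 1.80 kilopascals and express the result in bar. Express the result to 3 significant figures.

0.0244 bar

0.00636 atm = 0.00644427 bar and 1.80 kPa = 0.0180000 bar.
0.00644427 + 0.0180000 ≈ 0.0244 bar.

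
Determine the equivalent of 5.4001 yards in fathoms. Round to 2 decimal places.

1 yard = 0.500000 fathom.
5.4001 × 0.500000 ≈ 2.70 fathom.

2.70 fathoms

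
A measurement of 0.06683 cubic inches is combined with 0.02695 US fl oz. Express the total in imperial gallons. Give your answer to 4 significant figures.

0.06683 in³ = 0.000240899 imp gal and 0.02695 US fl oz = 0.000175317 imp gal.
0.000240899 + 0.000175317 ≈ 0.0004162 imp gal.

0.0004162 imperial gallons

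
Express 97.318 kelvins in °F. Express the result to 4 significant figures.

-284.5 °F

K = (°F + 459.67) × 5/9.
Applying the formula gives -284.5 °F.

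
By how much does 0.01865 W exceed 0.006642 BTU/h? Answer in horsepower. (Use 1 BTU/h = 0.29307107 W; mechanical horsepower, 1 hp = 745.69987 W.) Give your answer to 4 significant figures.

2.240e-5 hp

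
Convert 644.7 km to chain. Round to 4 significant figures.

1 kilometer = 49.7097 chain.
So 644.7 × 49.7097 ≈ 32050 chain.

32050 chains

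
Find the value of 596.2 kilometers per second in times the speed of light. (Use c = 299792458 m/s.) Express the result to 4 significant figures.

1 km/s = 3.33564 × 10^-6 times the speed of light.
596.2 × 3.33564 × 10^-6 ≈ 0.001989 c.

0.001989 c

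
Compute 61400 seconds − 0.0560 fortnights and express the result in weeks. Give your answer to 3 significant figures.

61400 s = 0.101521 wk and 0.0560 fortnight = 0.112000 wk.
0.101521 − 0.112000 ≈ -0.0105 wk.

-0.0105 wk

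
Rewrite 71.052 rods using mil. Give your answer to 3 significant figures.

1.41e+7 mils

1 rod = 198000 mils.
Then 71.052 × 198000 ≈ 1.41e+7 mil.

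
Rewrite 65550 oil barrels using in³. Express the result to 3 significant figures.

6.36 × 10^8 cubic inches

1 bbl = 9702.00 in³.
65550 × 9702.00 ≈ 6.36 × 10^8 in³.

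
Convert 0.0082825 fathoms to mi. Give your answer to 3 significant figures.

1 fathom = 0.00113636 mi.
Then 0.0082825 × 0.00113636 ≈ 9.41e-6 mi.

9.41e-6 mi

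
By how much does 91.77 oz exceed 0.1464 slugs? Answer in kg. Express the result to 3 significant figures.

0.465 kg

91.77 oz = 2.60164 kg and 0.1464 slug = 2.13655 kg.
2.60164 − 2.13655 ≈ 0.465 kg.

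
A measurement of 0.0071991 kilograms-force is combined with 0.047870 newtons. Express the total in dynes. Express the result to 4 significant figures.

0.0071991 kgf = 7059.91 dyn and 0.047870 N = 4787.00 dyn.
7059.91 + 4787.00 ≈ 11850 dyn.

11850 dyn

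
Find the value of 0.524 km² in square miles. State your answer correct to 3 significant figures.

0.202 mi²

1 square kilometer = 0.386102 mi².
So 0.524 × 0.386102 ≈ 0.202 mi².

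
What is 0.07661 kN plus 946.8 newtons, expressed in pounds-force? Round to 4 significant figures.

230.1 pounds-force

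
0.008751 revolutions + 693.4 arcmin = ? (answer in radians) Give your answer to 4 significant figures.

0.008751 rev = 0.0549842 rad and 693.4 arcmin = 0.201702 rad.
0.0549842 + 0.201702 ≈ 0.2567 rad.

0.2567 rad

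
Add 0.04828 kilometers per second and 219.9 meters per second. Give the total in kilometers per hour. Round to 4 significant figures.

0.04828 km/s = 173.808 km/h and 219.9 m/s = 791.640 km/h.
173.808 + 791.640 ≈ 965.4 km/h.

965.4 km/h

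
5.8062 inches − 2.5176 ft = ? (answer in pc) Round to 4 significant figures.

5.8062 in = 4.77942 × 10^-18 pc and 2.5176 ft = 2.48686 × 10^-17 pc.
4.77942 × 10^-18 − 2.48686 × 10^-17 ≈ -2.009 × 10^-17 pc.

-2.009 × 10^-17 pc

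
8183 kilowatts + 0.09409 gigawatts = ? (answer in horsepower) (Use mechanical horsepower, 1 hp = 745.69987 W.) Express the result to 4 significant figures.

137200 hp

8183 kW = 10973.6 hp and 0.09409 GW = 126177 hp.
10973.6 + 126177 ≈ 137200 hp.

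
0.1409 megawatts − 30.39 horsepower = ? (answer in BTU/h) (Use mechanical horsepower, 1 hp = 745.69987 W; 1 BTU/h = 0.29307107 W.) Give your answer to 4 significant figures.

0.1409 MW = 480771 BTU/h and 30.39 hp = 77325.3 BTU/h.
480771 − 77325.3 ≈ 403400 BTU/h.

403400 BTU/h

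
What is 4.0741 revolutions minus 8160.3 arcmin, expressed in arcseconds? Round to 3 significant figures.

4.79 × 10^6 arcsec

4.0741 rev = 5.28003 × 10^6 arcsec and 8160.3 arcmin = 489618 arcsec.
5.28003 × 10^6 − 489618 ≈ 4.79 × 10^6 arcsec.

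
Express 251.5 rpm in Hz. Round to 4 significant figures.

4.192 Hz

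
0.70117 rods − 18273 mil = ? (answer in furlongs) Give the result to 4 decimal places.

0.0152 furlong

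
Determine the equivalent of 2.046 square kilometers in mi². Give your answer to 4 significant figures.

0.7900 square miles

1 km² = 0.386102 mi².
Then 2.046 × 0.386102 ≈ 0.7900 mi².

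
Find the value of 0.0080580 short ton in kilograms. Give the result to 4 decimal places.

1 short ton = 907.185 kilograms.
So 0.0080580 × 907.185 ≈ 7.3101 kg.

7.3101 kg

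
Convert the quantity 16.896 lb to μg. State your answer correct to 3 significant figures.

7.66e+9 micrograms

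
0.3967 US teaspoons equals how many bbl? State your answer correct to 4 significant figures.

1.230 × 10^-5 bbl

1 US tsp = 3.10020 × 10^-5 oil barrels.
Thus 0.3967 × 3.10020 × 10^-5 ≈ 1.230 × 10^-5 bbl.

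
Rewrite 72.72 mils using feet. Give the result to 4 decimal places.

1 mil = 8.33333 × 10^-5 feet.
Then 72.72 × 8.33333 × 10^-5 ≈ 0.0061 ft.

0.0061 feet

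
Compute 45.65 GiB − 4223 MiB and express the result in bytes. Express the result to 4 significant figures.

45.65 GiB = 4.90163e+10 B and 4223 MiB = 4.42814e+9 B.
4.90163e+10 − 4.42814e+9 ≈ 4.459e+10 B.

4.459e+10 bytes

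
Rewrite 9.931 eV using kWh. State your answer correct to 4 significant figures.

1 eV = 4.45049e-26 kWh.
Then 9.931 × 4.45049e-26 ≈ 4.420e-25 kWh.

4.420e-25 kWh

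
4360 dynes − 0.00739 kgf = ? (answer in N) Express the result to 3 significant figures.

4360 dyn = 0.0436000 N and 0.00739 kgf = 0.0724711 N.
0.0436000 − 0.0724711 ≈ -0.0289 N.

-0.0289 N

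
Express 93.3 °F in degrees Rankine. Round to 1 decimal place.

°R = °F + 459.67.
Applying the formula gives 553.0 °R.

553.0 °R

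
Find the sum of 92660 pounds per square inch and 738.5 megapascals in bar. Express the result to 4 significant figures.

13770 bar

92660 psi = 6388.68 bar and 738.5 MPa = 7385.00 bar.
6388.68 + 7385.00 ≈ 13770 bar.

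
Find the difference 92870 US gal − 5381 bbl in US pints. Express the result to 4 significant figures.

-1.065e+6 US pt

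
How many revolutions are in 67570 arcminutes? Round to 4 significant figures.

3.128 rev

1 arcminute = 4.62963e-5 rev.
So 67570 × 4.62963e-5 ≈ 3.128 rev.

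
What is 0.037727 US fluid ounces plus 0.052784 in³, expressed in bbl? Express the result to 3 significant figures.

0.037727 US fl oz = 7.01767e-6 bbl and 0.052784 in³ = 5.44053e-6 bbl.
7.01767e-6 + 5.44053e-6 ≈ 1.25e-5 bbl.

1.25e-5 oil barrels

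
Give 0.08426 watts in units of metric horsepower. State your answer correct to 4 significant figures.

1 watt = 0.00135962 metric horsepower.
0.08426 × 0.00135962 ≈ 0.0001146 PS.

0.0001146 PS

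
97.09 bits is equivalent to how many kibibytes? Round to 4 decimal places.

1 bit = 0.000122070 KiB.
97.09 × 0.000122070 ≈ 0.0119 KiB.

0.0119 kibibytes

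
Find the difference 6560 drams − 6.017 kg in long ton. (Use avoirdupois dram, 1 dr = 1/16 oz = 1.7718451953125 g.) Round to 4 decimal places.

6560 dr = 0.0114397 long ton and 6.017 kg = 0.00592197 long ton.
0.0114397 − 0.00592197 ≈ 0.0055 long ton.

0.0055 long tons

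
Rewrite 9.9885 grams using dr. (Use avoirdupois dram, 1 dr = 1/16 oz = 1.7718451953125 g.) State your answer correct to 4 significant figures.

1 gram = 0.564383 drams.
Thus 9.9885 × 0.564383 ≈ 5.637 dr.

5.637 dr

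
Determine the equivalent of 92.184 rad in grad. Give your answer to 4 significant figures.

5869 grad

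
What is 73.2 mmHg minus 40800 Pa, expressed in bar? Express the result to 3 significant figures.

73.2 mmHg = 0.0975920 bar and 40800 Pa = 0.408000 bar.
0.0975920 − 0.408000 ≈ -0.310 bar.

-0.310 bar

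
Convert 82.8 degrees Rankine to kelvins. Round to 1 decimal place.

°R = K × 9/5.
Applying the formula gives 46.0 K.

46.0 kelvins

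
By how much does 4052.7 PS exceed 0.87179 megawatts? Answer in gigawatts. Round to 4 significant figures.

0.002109 gigawatts

4052.7 PS = 0.00298076 GW and 0.87179 MW = 0.000871790 GW.
0.00298076 − 0.000871790 ≈ 0.002109 GW.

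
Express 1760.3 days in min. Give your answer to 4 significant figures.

1 day = 1440.00 min.
1760.3 × 1440.00 ≈ 2.535 × 10^6 min.

2.535 × 10^6 min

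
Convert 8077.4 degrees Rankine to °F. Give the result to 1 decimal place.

°R = °F + 459.67.
Applying the formula gives 7617.7 °F.

7617.7 °F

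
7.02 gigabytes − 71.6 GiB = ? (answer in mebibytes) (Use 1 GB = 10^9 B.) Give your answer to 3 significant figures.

-66600 MiB

7.02 GB = 6694.79 MiB and 71.6 GiB = 73318.4 MiB.
6694.79 − 73318.4 ≈ -66600 MiB.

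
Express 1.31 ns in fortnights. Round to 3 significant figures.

1 nanosecond = 8.26720e-16 fortnights.
1.31 × 8.26720e-16 ≈ 1.08e-15 fortnight.

1.08e-15 fortnights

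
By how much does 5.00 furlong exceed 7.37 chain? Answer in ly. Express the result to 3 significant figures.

5.00 furlong = 1.06317 × 10^-13 ly and 7.37 chain = 1.56712 × 10^-14 ly.
1.06317 × 10^-13 − 1.56712 × 10^-14 ≈ 9.06 × 10^-14 ly.

9.06 × 10^-14 light-years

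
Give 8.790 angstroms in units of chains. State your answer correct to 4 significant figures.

1 Å = 4.97097 × 10^-12 chain.
8.790 × 4.97097 × 10^-12 ≈ 4.369 × 10^-11 chain.

4.369 × 10^-11 chains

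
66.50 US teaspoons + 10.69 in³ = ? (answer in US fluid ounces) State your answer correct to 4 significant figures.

66.50 US tsp = 11.0833 US fl oz and 10.69 in³ = 5.92346 US fl oz.
11.0833 + 5.92346 ≈ 17.01 US fl oz.

17.01 US fluid ounces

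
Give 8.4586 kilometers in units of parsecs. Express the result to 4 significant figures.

2.741e-13 pc

1 kilometer = 3.24078e-14 pc.
So 8.4586 × 3.24078e-14 ≈ 2.741e-13 pc.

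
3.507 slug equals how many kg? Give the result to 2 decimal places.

1 slug = 14.5939 kg.
Thus 3.507 × 14.5939 ≈ 51.18 kg.

51.18 kg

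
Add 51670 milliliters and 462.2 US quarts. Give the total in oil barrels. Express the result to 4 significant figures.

51670 mL = 0.324995 bbl and 462.2 US qt = 2.75119 bbl.
0.324995 + 2.75119 ≈ 3.076 bbl.

3.076 oil barrels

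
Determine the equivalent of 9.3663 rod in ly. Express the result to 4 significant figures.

1 rod = 5.31587 × 10^-16 light-years.
9.3663 × 5.31587 × 10^-16 ≈ 4.979 × 10^-15 ly.

4.979 × 10^-15 ly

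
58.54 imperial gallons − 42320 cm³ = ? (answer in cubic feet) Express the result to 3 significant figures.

58.54 imp gal = 9.39823 ft³ and 42320 cm³ = 1.49452 ft³.
9.39823 − 1.49452 ≈ 7.90 ft³.

7.90 cubic feet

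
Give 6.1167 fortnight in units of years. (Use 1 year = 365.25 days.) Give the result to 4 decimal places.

0.2345 years

1 fortnight = 0.0383299 years.
Then 6.1167 × 0.0383299 ≈ 0.2345 yr.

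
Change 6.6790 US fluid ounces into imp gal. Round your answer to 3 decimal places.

1 US fluid ounce = 0.00650527 imperial gallons.
So 6.6790 × 0.00650527 ≈ 0.043 imp gal.

0.043 imp gal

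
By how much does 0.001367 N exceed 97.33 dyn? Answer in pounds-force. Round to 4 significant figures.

8.851 × 10^-5 pounds-force

0.001367 N = 0.000307314 lbf and 97.33 dyn = 0.000218807 lbf.
0.000307314 − 0.000218807 ≈ 8.851 × 10^-5 lbf.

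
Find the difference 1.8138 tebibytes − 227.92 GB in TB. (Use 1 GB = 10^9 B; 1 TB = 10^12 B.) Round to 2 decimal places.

1.8138 TiB = 1.99429 TB and 227.92 GB = 0.227920 TB.
1.99429 − 0.227920 ≈ 1.77 TB.

1.77 TB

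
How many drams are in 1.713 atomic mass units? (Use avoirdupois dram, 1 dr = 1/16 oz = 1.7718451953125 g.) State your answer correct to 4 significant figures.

1 atomic mass unit = 9.37181e-25 dr.
Thus 1.713 × 9.37181e-25 ≈ 1.605e-24 dr.

1.605e-24 dr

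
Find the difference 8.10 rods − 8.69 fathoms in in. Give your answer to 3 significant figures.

978 in

8.10 rod = 1603.80 in and 8.69 fathom = 625.680 in.
1603.80 − 625.680 ≈ 978 in.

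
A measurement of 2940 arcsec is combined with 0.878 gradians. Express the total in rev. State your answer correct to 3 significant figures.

2940 arcsec = 0.00226852 rev and 0.878 grad = 0.00219500 rev.
0.00226852 + 0.00219500 ≈ 0.00446 rev.

0.00446 revolutions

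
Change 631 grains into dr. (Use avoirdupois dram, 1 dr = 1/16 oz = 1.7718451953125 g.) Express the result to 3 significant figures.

23.1 drams

1 grain = 0.0365714 drams.
So 631 × 0.0365714 ≈ 23.1 dr.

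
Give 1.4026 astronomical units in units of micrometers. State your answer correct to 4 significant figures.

2.098 × 10^17 micrometers

1 astronomical unit = 1.49598 × 10^17 μm.
Thus 1.4026 × 1.49598 × 10^17 ≈ 2.098 × 10^17 μm.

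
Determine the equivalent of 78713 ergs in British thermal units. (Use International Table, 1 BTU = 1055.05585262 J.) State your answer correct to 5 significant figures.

7.4606 × 10^-6 British thermal units

1 erg = 9.47817 × 10^-11 British thermal units.
Thus 78713 × 9.47817 × 10^-11 ≈ 7.4606 × 10^-6 BTU.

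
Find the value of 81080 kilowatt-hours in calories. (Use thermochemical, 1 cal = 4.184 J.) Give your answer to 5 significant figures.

6.9763 × 10^10 cal

1 kWh = 860421 cal.
81080 × 860421 ≈ 6.9763 × 10^10 cal.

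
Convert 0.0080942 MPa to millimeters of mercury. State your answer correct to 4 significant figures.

1 MPa = 7500.62 millimeters of mercury.
0.0080942 × 7500.62 ≈ 60.71 mmHg.

60.71 mmHg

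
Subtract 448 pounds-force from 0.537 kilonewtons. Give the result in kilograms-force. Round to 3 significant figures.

-148 kilograms-force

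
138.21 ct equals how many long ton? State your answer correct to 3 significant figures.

2.72 × 10^-5 long ton

1 ct = 1.96841 × 10^-7 long ton.
138.21 × 1.96841 × 10^-7 ≈ 2.72 × 10^-5 long ton.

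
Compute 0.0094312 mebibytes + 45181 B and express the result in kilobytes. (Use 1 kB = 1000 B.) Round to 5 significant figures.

0.0094312 MiB = 9.88933 kB and 45181 B = 45.1810 kB.
9.88933 + 45.1810 ≈ 55.070 kB.

55.070 kilobytes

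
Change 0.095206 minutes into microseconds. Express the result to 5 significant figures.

5.7124e+6 μs

1 min = 6.00000e+7 μs.
Then 0.095206 × 6.00000e+7 ≈ 5.7124e+6 μs.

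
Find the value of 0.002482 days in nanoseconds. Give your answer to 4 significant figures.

2.144e+11 ns

1 d = 8.64000e+13 ns.
Thus 0.002482 × 8.64000e+13 ≈ 2.144e+11 ns.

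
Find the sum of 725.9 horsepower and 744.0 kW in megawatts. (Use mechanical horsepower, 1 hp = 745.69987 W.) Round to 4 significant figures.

725.9 hp = 0.541304 MW and 744.0 kW = 0.744000 MW.
0.541304 + 0.744000 ≈ 1.285 MW.

1.285 megawatts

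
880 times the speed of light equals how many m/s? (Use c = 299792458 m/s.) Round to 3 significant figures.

2.64e+11 m/s

1 c = 2.99792e+8 m/s.
Thus 880 × 2.99792e+8 ≈ 2.64e+11 m/s.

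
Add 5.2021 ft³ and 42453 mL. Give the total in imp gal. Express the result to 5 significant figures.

41.741 imperial gallons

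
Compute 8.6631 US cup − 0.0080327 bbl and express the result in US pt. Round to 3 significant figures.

8.6631 US cup = 4.33155 US pt and 0.0080327 bbl = 2.69899 US pt.
4.33155 − 2.69899 ≈ 1.63 US pt.

1.63 US pt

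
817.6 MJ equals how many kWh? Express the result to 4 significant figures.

1 MJ = 0.277778 kilowatt-hours.
Thus 817.6 × 0.277778 ≈ 227.1 kWh.

227.1 kilowatt-hours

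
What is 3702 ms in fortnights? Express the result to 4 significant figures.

1 ms = 8.26720e-10 fortnight.
3702 × 8.26720e-10 ≈ 3.061e-6 fortnight.

3.061e-6 fortnights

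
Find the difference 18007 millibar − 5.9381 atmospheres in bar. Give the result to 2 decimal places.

11.99 bar

18007 mbar = 18.0070 bar and 5.9381 atm = 6.01678 bar.
18.0070 − 6.01678 ≈ 11.99 bar.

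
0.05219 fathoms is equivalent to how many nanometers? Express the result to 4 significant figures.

9.545 × 10^7 nm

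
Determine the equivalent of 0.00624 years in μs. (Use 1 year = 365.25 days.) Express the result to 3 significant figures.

1.97e+11 microseconds

1 yr = 3.15576e+13 μs.
Thus 0.00624 × 3.15576e+13 ≈ 1.97e+11 μs.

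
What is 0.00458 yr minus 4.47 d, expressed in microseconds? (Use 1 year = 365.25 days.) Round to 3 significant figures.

0.00458 yr = 1.44534 × 10^11 μs and 4.47 d = 3.86208 × 10^11 μs.
1.44534 × 10^11 − 3.86208 × 10^11 ≈ -2.42 × 10^11 μs.

-2.42 × 10^11 μs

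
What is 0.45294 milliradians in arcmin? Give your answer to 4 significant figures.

1 mrad = 3.43775 arcminutes.
So 0.45294 × 3.43775 ≈ 1.557 arcmin.

1.557 arcmin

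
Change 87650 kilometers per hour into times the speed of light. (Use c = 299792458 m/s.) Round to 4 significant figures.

1 km/h = 9.26567e-10 times the speed of light.
Thus 87650 × 9.26567e-10 ≈ 8.121e-5 c.

8.121e-5 times the speed of light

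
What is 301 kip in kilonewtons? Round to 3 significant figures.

1 kip = 4.44822 kN.
301 × 4.44822 ≈ 1340 kN.

1340 kilonewtons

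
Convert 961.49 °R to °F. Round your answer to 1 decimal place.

°R = °F + 459.67.
Applying the formula gives 501.8 °F.

501.8 °F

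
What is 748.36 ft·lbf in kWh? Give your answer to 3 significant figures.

0.000282 kilowatt-hours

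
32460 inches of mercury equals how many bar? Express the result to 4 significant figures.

1099 bar

1 inHg = 0.0338639 bar.
Then 32460 × 0.0338639 ≈ 1099 bar.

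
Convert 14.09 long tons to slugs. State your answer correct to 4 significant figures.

981.0 slug

1 long ton = 69.6213 slug.
So 14.09 × 69.6213 ≈ 981.0 slug.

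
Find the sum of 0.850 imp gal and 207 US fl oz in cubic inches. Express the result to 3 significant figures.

609 cubic inches

0.850 imp gal = 235.807 in³ and 207 US fl oz = 373.570 in³.
235.807 + 373.570 ≈ 609 in³.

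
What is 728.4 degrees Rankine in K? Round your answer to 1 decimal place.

404.7 K

°R = K × 9/5.
Applying the formula gives 404.7 K.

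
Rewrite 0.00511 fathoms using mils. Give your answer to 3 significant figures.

1 fathom = 72000.0 mils.
So 0.00511 × 72000.0 ≈ 368 mil.

368 mils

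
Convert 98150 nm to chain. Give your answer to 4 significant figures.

4.879e-6 chain

1 nanometer = 4.97097e-11 chains.
So 98150 × 4.97097e-11 ≈ 4.879e-6 chain.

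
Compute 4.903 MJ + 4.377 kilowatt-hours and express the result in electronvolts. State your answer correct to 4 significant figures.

1.290 × 10^26 electronvolts

4.903 MJ = 3.06021 × 10^25 eV and 4.377 kWh = 9.83487 × 10^25 eV.
3.06021 × 10^25 + 9.83487 × 10^25 ≈ 1.290 × 10^26 eV.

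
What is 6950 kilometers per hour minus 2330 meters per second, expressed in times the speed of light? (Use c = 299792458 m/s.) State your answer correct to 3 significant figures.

-1.33e-6 c

6950 km/h = 6.43964e-6 c and 2330 m/s = 7.77204e-6 c.
6.43964e-6 − 7.77204e-6 ≈ -1.33e-6 c.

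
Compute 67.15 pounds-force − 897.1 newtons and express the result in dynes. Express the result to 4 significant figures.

67.15 lbf = 2.98698 × 10^7 dyn and 897.1 N = 8.97100 × 10^7 dyn.
2.98698 × 10^7 − 8.97100 × 10^7 ≈ -5.984 × 10^7 dyn.

-5.984 × 10^7 dyn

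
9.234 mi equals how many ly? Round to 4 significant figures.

1 mi = 1.70108 × 10^-13 ly.
Thus 9.234 × 1.70108 × 10^-13 ≈ 1.571 × 10^-12 ly.

1.571 × 10^-12 light-years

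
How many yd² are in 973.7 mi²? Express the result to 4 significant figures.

3.016 × 10^9 square yards

1 square mile = 3.09760 × 10^6 yd².
Thus 973.7 × 3.09760 × 10^6 ≈ 3.016 × 10^9 yd².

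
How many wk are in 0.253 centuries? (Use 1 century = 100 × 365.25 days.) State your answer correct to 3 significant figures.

1 century = 5217.86 wk.
Thus 0.253 × 5217.86 ≈ 1320 wk.

1320 weeks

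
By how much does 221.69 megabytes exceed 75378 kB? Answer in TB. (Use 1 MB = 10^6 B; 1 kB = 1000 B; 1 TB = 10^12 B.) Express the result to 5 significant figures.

221.69 MB = 0.000221690 TB and 75378 kB = 7.53780e-5 TB.
0.000221690 − 7.53780e-5 ≈ 0.00014631 TB.

0.00014631 terabytes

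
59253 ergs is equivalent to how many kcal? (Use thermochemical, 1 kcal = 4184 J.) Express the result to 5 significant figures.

1.4162 × 10^-6 kcal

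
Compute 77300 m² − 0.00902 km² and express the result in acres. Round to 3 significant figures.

77300 m² = 19.1012 acre and 0.00902 km² = 2.22889 acre.
19.1012 − 2.22889 ≈ 16.9 acre.

16.9 acre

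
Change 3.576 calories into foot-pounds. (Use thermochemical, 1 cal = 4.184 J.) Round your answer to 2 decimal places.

11.04 foot-pounds

1 cal = 3.08596 foot-pounds.
Then 3.576 × 3.08596 ≈ 11.04 ft·lbf.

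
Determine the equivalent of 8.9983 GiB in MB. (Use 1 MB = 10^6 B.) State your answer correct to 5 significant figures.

9661.9 megabytes

1 GiB = 1073.742 MB.
Thus 8.9983 × 1073.742 ≈ 9661.9 MB.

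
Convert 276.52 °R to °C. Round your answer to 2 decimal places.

°R = (°C + 273.15) × 9/5.
Applying the formula gives -119.53 °C.

-119.53 °C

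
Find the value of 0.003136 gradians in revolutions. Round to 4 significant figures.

1 grad = 0.00250000 rev.
0.003136 × 0.00250000 ≈ 7.840e-6 rev.

7.840e-6 revolutions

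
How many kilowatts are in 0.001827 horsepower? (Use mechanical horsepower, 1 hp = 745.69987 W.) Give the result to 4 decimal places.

1 horsepower = 0.745700 kW.
Then 0.001827 × 0.745700 ≈ 0.0014 kW.

0.0014 kW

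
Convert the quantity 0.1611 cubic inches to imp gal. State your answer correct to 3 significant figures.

0.000581 imperial gallons

1 in³ = 0.00360465 imp gal.
Then 0.1611 × 0.00360465 ≈ 0.000581 imp gal.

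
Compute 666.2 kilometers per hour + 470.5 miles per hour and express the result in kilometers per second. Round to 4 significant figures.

666.2 km/h = 0.185056 km/s and 470.5 mph = 0.210332 km/s.
0.185056 + 0.210332 ≈ 0.3954 km/s.

0.3954 km/s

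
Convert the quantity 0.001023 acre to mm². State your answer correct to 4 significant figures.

4.140 × 10^6 mm²

1 acre = 4.04686 × 10^9 mm².
So 0.001023 × 4.04686 × 10^9 ≈ 4.140 × 10^6 mm².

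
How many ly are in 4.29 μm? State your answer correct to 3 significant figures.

1 micrometer = 1.05700e-22 light-years.
Then 4.29 × 1.05700e-22 ≈ 4.53e-22 ly.

4.53e-22 light-years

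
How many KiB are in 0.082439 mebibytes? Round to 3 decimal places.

1 mebibyte = 1024.00 kibibytes.
So 0.082439 × 1024.00 ≈ 84.418 KiB.

84.418 KiB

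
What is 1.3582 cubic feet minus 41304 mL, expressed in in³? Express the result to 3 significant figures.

-174 in³

1.3582 ft³ = 2346.97 in³ and 41304 mL = 2520.52 in³.
2346.97 − 2520.52 ≈ -174 in³.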